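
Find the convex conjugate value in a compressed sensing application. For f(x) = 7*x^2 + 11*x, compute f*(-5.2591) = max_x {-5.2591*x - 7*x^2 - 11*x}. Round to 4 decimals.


f*(y) = sup_x {y*x - a*x^2 - b*x} = sup_x {(y-b)*x - a*x^2}
FOC: (y - b) - 2a*x = 0 => x* = (y - b)/(2a)
x* = (-5.2591 - 11)/(2*7) = -1.1614
f*(-5.2591) = (y-b)^2/(4a) = (-5.2591 - 11)^2/(4*7)
= 264.3583/28 = 9.4414


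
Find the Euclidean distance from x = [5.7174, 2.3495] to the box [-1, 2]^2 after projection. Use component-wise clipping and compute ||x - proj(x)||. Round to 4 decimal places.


Project each component onto [-1, 2].
clip(5.7174) = 2.0, clip(2.3495) = 2.0
Projection = [2.0, 2.0]
Squared diffs: [13.8191, 0.1222]
Distance = sqrt(13.9413) = 3.7338


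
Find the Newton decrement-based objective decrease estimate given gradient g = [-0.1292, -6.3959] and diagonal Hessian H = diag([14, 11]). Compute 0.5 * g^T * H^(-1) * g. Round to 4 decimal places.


Step 1: H is diagonal, so H^(-1) * g = [-0.0092, -0.5814].
Step 2: g^T H^(-1) g = sum_i g_i^2 / H_ii
  = (-0.1292)^2/14 + (-6.3959)^2/11
  = 0.0012 + 3.7189 = 3.7201
Step 3: Objective decrease = 0.5 * g^T H^(-1) g = 1.86


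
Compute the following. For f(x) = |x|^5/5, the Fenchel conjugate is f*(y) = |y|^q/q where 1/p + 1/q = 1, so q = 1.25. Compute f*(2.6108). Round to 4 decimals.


The conjugate exponent q satisfies 1/p + 1/q = 1.
p = 5, so q = 5/(5 - 1) = 1.25
|y|^q = 2.6108^1.25 = 3.3187
f*(2.6108) = 3.3187 / 1.25 = 2.655


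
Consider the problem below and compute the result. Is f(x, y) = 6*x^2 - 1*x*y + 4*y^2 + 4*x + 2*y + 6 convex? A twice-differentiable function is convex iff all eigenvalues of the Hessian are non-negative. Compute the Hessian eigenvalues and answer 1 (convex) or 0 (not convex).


The Hessian of f(x,y) = 6*x^2 - 1*x*y + 4*y^2 + 4*x + 2*y + 6 is:
H = [[12, -1], [-1, 8]]
Trace = 12 + 8 = 20
Determinant = 12*8 - (-1)^2 = 95
Discriminant = (20)^2 - 4*95 = 20.0
Eigenvalues: lambda_1 = 7.7639, lambda_2 = 12.2361
The function is convex.

1


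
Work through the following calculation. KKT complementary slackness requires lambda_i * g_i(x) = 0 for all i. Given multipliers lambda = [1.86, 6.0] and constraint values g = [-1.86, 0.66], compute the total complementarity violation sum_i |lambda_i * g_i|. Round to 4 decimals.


KKT complementary slackness check:
lambda_1 * g_1 = 1.86 * -1.86 = -3.4596
lambda_2 * g_2 = 6.0 * 0.66 = 3.96
Total violation = 3.4596 + 3.96 = 7.4196


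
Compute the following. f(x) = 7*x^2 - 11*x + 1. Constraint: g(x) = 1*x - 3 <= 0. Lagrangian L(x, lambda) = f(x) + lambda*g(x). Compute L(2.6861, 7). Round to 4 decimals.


Step 1: Evaluate f(x).
f(2.6861) = 7*2.6861^2 - 11*2.6861 + 1 = 21.9588
Step 2: Evaluate g(x).
g(2.6861) = 1*2.6861 - 3 = -0.3139
Step 3: Compute Lagrangian.
L = 21.9588 + 7*-0.3139 = 19.7615


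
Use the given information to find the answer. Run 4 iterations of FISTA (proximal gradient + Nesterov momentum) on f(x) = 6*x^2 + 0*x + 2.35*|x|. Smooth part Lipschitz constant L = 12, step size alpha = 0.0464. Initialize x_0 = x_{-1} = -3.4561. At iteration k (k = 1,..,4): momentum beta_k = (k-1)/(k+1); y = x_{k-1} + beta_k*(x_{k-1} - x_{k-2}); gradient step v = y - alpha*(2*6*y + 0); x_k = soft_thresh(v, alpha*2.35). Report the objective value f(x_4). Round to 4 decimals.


FISTA on f(x) = 6*x^2 + 0*x + 2.35*|x|
L = 12, alpha = 0.0464
Iteration 1: beta = 0.0, y = -3.4561 + 0.0*(-3.4561 + 3.4561) = -3.4561
  grad(y) = -41.4732, v = y - alpha*grad = -1.5317
  prox(v) = soft_thresh(-1.5317, 0.109) = -1.4227
Iteration 2: beta = 0.3333, y = -1.4227 + 0.3333*(-1.4227 + 3.4561) = -0.7449
  grad(y) = -8.9389, v = y - alpha*grad = -0.3301
  prox(v) = soft_thresh(-0.3301, 0.109) = -0.2211
Iteration 3: beta = 0.5, y = -0.2211 + 0.5*(-0.2211 + 1.4227) = 0.3797
  grad(y) = 4.5564, v = y - alpha*grad = 0.1683
  prox(v) = soft_thresh(0.1683, 0.109) = 0.0592
Iteration 4: beta = 0.6, y = 0.0592 + 0.6*(0.0592 + 0.2211) = 0.2274
  grad(y) = 2.7294, v = y - alpha*grad = 0.1008
  prox(v) = soft_thresh(0.1008, 0.109) = 0.0
f(x_4) = 6*0.0^2 + 0*0.0 + 2.35*|0.0| = 0.0


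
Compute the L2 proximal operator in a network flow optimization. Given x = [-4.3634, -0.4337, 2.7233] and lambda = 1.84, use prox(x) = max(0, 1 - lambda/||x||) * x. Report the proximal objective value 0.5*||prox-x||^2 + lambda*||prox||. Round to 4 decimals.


Step 1: Compute ||x||.
||x|| = 5.1618
Step 2: Compute scaling factor.
scale = max(0, 1 - 1.84/5.1618) = 0.6435
Step 3: prox(x) = [-2.808, -0.2791, 1.7525]
||prox(x)|| = 3.3218
Step 4: Proximal objective.
0.5*||prox-x||^2 = 1.6928
lambda*||prox|| = 6.1121
Total = 7.8048


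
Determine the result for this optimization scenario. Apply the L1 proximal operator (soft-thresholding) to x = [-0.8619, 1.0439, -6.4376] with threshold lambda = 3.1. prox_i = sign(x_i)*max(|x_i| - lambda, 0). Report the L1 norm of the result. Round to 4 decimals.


Soft-thresholding with lambda = 3.1:
prox(-0.8619) = sign(-0.8619)*max(|-0.8619| - 3.1, 0) = 0.0
prox(1.0439) = sign(1.0439)*max(|1.0439| - 3.1, 0) = 0.0
prox(-6.4376) = sign(-6.4376)*max(|-6.4376| - 3.1, 0) = -3.3376
prox(x) = [0.0, 0.0, -3.3376]
||prox(x)||_1 = 0.0 + 0.0 + 3.3376 = 3.3376


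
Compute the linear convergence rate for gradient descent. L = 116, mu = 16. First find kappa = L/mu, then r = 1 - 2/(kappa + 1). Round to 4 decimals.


Step 1: Compute the condition number.
kappa = L/mu = 116/16 = 7.25
Step 2: Compute the convergence rate.
r = 1 - 2/(kappa + 1) = 1 - 2*mu/(L + mu) = (L - mu)/(L + mu) = 100/132 = 0.7576


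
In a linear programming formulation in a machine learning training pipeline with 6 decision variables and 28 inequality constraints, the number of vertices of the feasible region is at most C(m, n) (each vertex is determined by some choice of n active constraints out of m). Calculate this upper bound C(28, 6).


Each vertex corresponds to some choice of n active constraints out of m, so the number of vertices is at most C(m, n) = m! / (n!(m-n)!).
m = 28, n = 6
Numerator: 28 * 27 * 26 * 25 * 24 * 23
Denominator: 6! = 720
C(28, 6) = 376740


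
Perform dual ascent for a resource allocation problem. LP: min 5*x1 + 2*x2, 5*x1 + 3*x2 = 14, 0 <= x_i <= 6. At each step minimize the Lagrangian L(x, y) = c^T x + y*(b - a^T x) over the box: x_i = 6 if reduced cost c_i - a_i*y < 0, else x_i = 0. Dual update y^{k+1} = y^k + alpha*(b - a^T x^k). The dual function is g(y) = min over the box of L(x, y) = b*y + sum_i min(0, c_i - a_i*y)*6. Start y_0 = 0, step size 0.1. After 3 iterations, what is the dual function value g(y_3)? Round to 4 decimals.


Dual ascent for LP: min 5*x1 + 2*x2, 5*x1 + 3*x2 = 14, 0 <= x_i <= 6
Step 1: y^k = 0.0, reduced costs: (5.0, 2.0)
  x^k = (0.0, 0.0), subgradient = b - a^T x = 14.0
  y^{k+1} = 0.0 + 0.1*14.0 = 1.4
Step 2: y^k = 1.4, reduced costs: (-2.0, -2.2)
  x^k = (6.0, 6.0), subgradient = b - a^T x = -34.0
  y^{k+1} = 1.4 + 0.1*-34.0 = -2.0
Step 3: y^k = -2.0, reduced costs: (15.0, 8.0)
  x^k = (0.0, 0.0), subgradient = b - a^T x = 14.0
  y^{k+1} = -2.0 + 0.1*14.0 = -0.6
Dual objective at y_3 = -0.6: reduced costs (8.0, 3.8), box minimizer x = (0.0, 0.0)
g(y_3) = b*y + (c1 - a1*y)*x1 + (c2 - a2*y)*x2 = 14*(-0.6) + 8.0*0.0 + 3.8*0.0 = -8.4 + 0.0 + 0.0 = -8.4


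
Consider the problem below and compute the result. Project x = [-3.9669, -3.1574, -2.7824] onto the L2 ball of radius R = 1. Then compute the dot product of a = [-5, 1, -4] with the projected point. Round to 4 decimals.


Step 1: Compute ||x|| (intermediates to 6 decimals).
||x|| = sqrt((-3.9669)^2 + (-3.1574)^2 + (-2.7824)^2) = 5.783357
Step 2: Project.
Since ||x|| > R, scale = R/||x|| = 1/5.783357 = 0.17291, proj(x) = scale * x
proj(x) = [-0.685917, -0.545946, -0.481105]
Step 3: Dot product.
a^T * proj(x) = -5*(-0.685917) + 1*(-0.545946) - 4*(-0.481105) = 4.8081


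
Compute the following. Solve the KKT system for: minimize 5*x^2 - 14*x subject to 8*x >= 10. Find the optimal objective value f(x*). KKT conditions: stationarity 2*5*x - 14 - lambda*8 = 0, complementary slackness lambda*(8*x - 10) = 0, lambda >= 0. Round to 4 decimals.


Step 1: Try lambda = 0 (constraint inactive).
Stationarity: 2*5*x - 14 = 0
x* = 14/(2*5) = 1.4
Check constraint: 8*1.4 = 11.2 >= 10 -- satisfied.
Step 2: Compute optimal value.
f(x*) = 5*1.4^2 - 14*1.4 = -9.8


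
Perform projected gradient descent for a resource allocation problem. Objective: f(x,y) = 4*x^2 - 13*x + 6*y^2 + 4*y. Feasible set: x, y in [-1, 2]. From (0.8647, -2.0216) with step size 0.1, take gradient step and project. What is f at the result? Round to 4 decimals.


Step 1: Compute gradient at (0.8647, -2.0216).
grad_x = 2*4*0.8647 - 13 = -6.0824
grad_y = 2*6*-2.0216 + 4 = -20.2592
Step 2: Gradient step.
x_raw = 0.8647 - 0.1*-6.0824 = 1.4729
y_raw = -2.0216 - 0.1*-20.2592 = 0.0043
Step 3: Project onto [-1, 2].
x_proj = clip(1.4729) = 1.4729
y_proj = clip(0.0043) = 0.0043
Step 4: Evaluate f.
f(1.4729, 0.0043) = -10.4526


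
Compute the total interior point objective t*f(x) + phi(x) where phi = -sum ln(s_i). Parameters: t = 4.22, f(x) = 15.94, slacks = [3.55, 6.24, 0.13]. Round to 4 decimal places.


Step 1: Compute log-barrier.
ln values: [1.2669, 1.831, -2.0402]
phi = -(1.2669 + 1.831 - 2.0402) = -1.0577
Step 2: Compute augmented objective.
t*f(x) = 4.22*15.94 = 67.2668
Total = 67.2668 - 1.0577 = 66.2091


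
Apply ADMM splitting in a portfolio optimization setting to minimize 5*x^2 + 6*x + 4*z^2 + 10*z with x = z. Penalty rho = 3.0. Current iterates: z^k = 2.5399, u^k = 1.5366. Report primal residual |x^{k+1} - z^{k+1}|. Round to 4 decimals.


ADMM iteration with rho = 3.0, z^k = 2.5399, u^k = 1.5366
Step 1: x-update.
Minimize 5*x^2 + 6*x + (3.0/2)*(x - 2.5399 + 1.5366)^2
FOC: (2*5 + 3.0)*x = -6 + 3.0*(2.5399 - 1.5366)
x^{k+1} = -0.23
Step 2: z-update.
Minimize 4*z^2 + 10*z + (3.0/2)*(-0.23 - z + 1.5366)^2
FOC: (2*4 + 3.0)*z = -10 + 3.0*(-0.23 + 1.5366)
z^{k+1} = -0.5527
Step 3: u-update.
u^{k+1} = 1.5366 - 0.23 + 0.5527 = 1.8593
Step 4: Primal residual = |-0.23 + 0.5527| = 0.3227


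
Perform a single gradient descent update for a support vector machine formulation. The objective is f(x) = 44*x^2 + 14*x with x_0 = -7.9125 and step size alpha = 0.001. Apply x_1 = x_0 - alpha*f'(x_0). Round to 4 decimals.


We compute the gradient at x_0 and apply the update.
f'(x) = 88*x + 14
f'(-7.9125) = 88*-7.9125 + 14 = -682.3
x_1 = -7.9125 - 0.001*-682.3 = -7.2302


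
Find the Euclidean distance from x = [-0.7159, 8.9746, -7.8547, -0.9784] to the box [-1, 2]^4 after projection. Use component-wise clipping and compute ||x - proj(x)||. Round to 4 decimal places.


Project each component onto [-1, 2].
clip(-0.7159) = -0.7159, clip(8.9746) = 2.0, clip(-7.8547) = -1.0, clip(-0.9784) = -0.9784
Projection = [-0.7159, 2.0, -1.0, -0.9784]
Squared diffs: [0.0, 48.645, 46.9869, 0.0]
Distance = sqrt(95.6319) = 9.7792


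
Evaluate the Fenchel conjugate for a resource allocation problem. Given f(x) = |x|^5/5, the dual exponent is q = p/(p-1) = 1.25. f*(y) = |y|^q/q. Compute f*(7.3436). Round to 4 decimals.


The conjugate exponent q satisfies 1/p + 1/q = 1.
p = 5, so q = 5/(5 - 1) = 1.25
|y|^q = 7.3436^1.25 = 12.0889
f*(7.3436) = 12.0889 / 1.25 = 9.6711


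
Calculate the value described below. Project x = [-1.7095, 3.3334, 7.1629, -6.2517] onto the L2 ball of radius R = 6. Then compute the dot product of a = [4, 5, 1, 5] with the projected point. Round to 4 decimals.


Step 1: Compute ||x|| (intermediates to 6 decimals).
||x|| = sqrt((-1.7095)^2 + 3.3334^2 + 7.1629^2 + (-6.2517)^2) = 10.218847
Step 2: Project.
Since ||x|| > R, scale = R/||x|| = 6/10.218847 = 0.58715, proj(x) = scale * x
proj(x) = [-1.003733, 1.957206, 4.205697, -3.670686]
Step 3: Dot product.
a^T * proj(x) = 4*(-1.003733) + 5*1.957206 + 1*4.205697 + 5*(-3.670686) = -8.3766


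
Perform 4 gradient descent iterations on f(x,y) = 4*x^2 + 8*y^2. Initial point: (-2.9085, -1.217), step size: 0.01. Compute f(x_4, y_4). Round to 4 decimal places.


Gradient descent on f(x,y) = 4*x^2 + 8*y^2.
Starting point: (-2.9085, -1.217), alpha = 0.01
Step 1: grad_x = 2*4*-2.9085 = -23.268, grad_y = 2*8*-1.217 = -19.472
  x_1 = -2.9085 - 0.01*-23.268 = -2.6758
  y_1 = -1.217 - 0.01*-19.472 = -1.0223
Step 2: grad_x = 2*4*-2.6758 = -21.4066, grad_y = 2*8*-1.0223 = -16.3565
  x_2 = -2.6758 - 0.01*-21.4066 = -2.4618
  y_2 = -1.0223 - 0.01*-16.3565 = -0.8587
Step 3: grad_x = 2*4*-2.4618 = -19.694, grad_y = 2*8*-0.8587 = -13.7394
  x_3 = -2.4618 - 0.01*-19.694 = -2.2648
  y_3 = -0.8587 - 0.01*-13.7394 = -0.7213
Step 4: grad_x = 2*4*-2.2648 = -18.1185, grad_y = 2*8*-0.7213 = -11.5411
  x_4 = -2.2648 - 0.01*-18.1185 = -2.0836
  y_4 = -0.7213 - 0.01*-11.5411 = -0.6059
f(-2.0836, -0.6059) = 4*(-2.0836)^2 + 8*(-0.6059)^2 = 20.303


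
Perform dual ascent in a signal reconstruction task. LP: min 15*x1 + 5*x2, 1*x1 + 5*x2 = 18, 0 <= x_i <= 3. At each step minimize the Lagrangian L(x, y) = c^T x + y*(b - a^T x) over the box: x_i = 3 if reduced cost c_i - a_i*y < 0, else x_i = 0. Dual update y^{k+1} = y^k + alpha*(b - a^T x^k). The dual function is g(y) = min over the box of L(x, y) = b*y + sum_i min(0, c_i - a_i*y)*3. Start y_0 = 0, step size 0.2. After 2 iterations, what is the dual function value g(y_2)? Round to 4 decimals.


Dual ascent for LP: min 15*x1 + 5*x2, 1*x1 + 5*x2 = 18, 0 <= x_i <= 3
Step 1: y^k = 0.0, reduced costs: (15.0, 5.0)
  x^k = (0.0, 0.0), subgradient = b - a^T x = 18.0
  y^{k+1} = 0.0 + 0.2*18.0 = 3.6
Step 2: y^k = 3.6, reduced costs: (11.4, -13.0)
  x^k = (0.0, 3.0), subgradient = b - a^T x = 3.0
  y^{k+1} = 3.6 + 0.2*3.0 = 4.2
Dual objective at y_2 = 4.2: reduced costs (10.8, -16.0), box minimizer x = (0.0, 3.0)
g(y_2) = b*y + (c1 - a1*y)*x1 + (c2 - a2*y)*x2 = 18*4.2 + 10.8*0.0 + (-16.0)*3.0 = 75.6 + 0.0 - 48.0 = 27.6


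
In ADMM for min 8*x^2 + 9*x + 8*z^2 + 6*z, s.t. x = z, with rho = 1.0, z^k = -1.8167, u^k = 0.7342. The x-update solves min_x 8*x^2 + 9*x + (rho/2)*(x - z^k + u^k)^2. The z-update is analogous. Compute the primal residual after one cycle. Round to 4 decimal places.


ADMM iteration with rho = 1.0, z^k = -1.8167, u^k = 0.7342
Step 1: x-update.
Minimize 8*x^2 + 9*x + (1.0/2)*(x + 1.8167 + 0.7342)^2
FOC: (2*8 + 1.0)*x = -9 + 1.0*(-1.8167 - 0.7342)
x^{k+1} = -0.6795
Step 2: z-update.
Minimize 8*z^2 + 6*z + (1.0/2)*(-0.6795 - z + 0.7342)^2
FOC: (2*8 + 1.0)*z = -6 + 1.0*(-0.6795 + 0.7342)
z^{k+1} = -0.3497
Step 3: u-update.
u^{k+1} = 0.7342 - 0.6795 + 0.3497 = 0.4045
Step 4: Primal residual = |-0.6795 + 0.3497| = 0.3297


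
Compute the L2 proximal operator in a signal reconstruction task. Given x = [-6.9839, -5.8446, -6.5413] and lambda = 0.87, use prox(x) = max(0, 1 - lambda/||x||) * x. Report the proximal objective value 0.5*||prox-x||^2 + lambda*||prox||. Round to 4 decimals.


Step 1: Compute ||x||.
||x|| = 11.2126
Step 2: Compute scaling factor.
scale = max(0, 1 - 0.87/11.2126) = 0.9224
Step 3: prox(x) = [-6.442, -5.3911, -6.0338]
||prox(x)|| = 10.3426
Step 4: Proximal objective.
0.5*||prox-x||^2 = 0.3785
lambda*||prox|| = 8.9981
Total = 9.3765


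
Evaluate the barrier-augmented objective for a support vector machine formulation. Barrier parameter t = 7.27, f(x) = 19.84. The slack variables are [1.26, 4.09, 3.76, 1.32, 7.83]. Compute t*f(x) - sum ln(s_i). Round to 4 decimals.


Step 1: Compute log-barrier.
ln values: [0.2311, 1.4085, 1.3244, 0.2776, 2.058]
phi = -(0.2311 + 1.4085 + 1.3244 + 0.2776 + 2.058) = -5.2997
Step 2: Compute augmented objective.
t*f(x) = 7.27*19.84 = 144.2368
Total = 144.2368 - 5.2997 = 138.9371


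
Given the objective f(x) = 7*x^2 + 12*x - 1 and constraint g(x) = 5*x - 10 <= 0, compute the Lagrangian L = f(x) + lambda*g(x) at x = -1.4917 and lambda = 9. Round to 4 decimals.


Step 1: Evaluate f(x).
f(-1.4917) = 7*(-1.4917)^2 + 12*(-1.4917) - 1 = -3.3242
Step 2: Evaluate g(x).
g(-1.4917) = 5*-1.4917 - 10 = -17.4585
Step 3: Compute Lagrangian.
L = -3.3242 + 9*-17.4585 = -160.4507


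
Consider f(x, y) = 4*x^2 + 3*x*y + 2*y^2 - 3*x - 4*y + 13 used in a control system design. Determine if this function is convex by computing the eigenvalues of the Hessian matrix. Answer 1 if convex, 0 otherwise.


The Hessian of f(x,y) = 4*x^2 + 3*x*y + 2*y^2 - 3*x - 4*y + 13 is:
H = [[8, 3], [3, 4]]
Trace = 8 + 4 = 12
Determinant = 8*4 - (3)^2 = 23
Discriminant = (12)^2 - 4*23 = 52.0
Eigenvalues: lambda_1 = 2.3944, lambda_2 = 9.6056
The function is convex.

1


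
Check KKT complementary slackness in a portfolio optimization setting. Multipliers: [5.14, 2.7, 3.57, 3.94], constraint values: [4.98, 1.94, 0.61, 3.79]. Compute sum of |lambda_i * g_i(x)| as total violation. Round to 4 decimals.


KKT complementary slackness check:
lambda_1 * g_1 = 5.14 * 4.98 = 25.5972
lambda_2 * g_2 = 2.7 * 1.94 = 5.238
lambda_3 * g_3 = 3.57 * 0.61 = 2.1777
lambda_4 * g_4 = 3.94 * 3.79 = 14.9326
Total violation = 25.5972 + 5.238 + 2.1777 + 14.9326 = 47.9455


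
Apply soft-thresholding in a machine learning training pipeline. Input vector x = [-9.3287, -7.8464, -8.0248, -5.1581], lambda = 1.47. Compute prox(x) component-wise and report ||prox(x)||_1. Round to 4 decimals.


Soft-thresholding with lambda = 1.47:
prox(-9.3287) = sign(-9.3287)*max(|-9.3287| - 1.47, 0) = -7.8587
prox(-7.8464) = sign(-7.8464)*max(|-7.8464| - 1.47, 0) = -6.3764
prox(-8.0248) = sign(-8.0248)*max(|-8.0248| - 1.47, 0) = -6.5548
prox(-5.1581) = sign(-5.1581)*max(|-5.1581| - 1.47, 0) = -3.6881
prox(x) = [-7.8587, -6.3764, -6.5548, -3.6881]
||prox(x)||_1 = 7.8587 + 6.3764 + 6.5548 + 3.6881 = 24.478


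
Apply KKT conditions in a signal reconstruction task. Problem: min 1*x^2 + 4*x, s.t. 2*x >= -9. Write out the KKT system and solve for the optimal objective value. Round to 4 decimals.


Step 1: Try lambda = 0 (constraint inactive).
Stationarity: 2*1*x + 4 = 0
x* = -4/(2*1) = -2.0
Check constraint: 2*-2.0 = -4.0 >= -9 -- satisfied.
Step 2: Compute optimal value.
f(x*) = 1*(-2.0)^2 + 4*(-2.0) = -4.0


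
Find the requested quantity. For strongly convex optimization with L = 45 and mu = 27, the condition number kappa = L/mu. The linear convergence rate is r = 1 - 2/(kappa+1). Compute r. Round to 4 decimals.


Step 1: Compute the condition number.
kappa = L/mu = 45/27 = 1.6667
Step 2: Compute the convergence rate.
r = 1 - 2/(kappa + 1) = 1 - 2*mu/(L + mu) = (L - mu)/(L + mu) = 18/72 = 0.25


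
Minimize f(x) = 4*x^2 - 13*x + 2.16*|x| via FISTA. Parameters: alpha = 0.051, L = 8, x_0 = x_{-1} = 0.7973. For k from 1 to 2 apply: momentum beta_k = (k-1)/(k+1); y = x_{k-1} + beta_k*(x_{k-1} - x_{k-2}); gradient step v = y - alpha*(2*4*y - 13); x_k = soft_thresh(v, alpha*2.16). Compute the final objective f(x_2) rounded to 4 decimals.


FISTA on f(x) = 4*x^2 - 13*x + 2.16*|x|
L = 8, alpha = 0.051
Iteration 1: beta = 0.0, y = 0.7973 + 0.0*(0.7973 - 0.7973) = 0.7973
  grad(y) = -6.6216, v = y - alpha*grad = 1.135
  prox(v) = soft_thresh(1.135, 0.1102) = 1.0248
Iteration 2: beta = 0.3333, y = 1.0248 + 0.3333*(1.0248 - 0.7973) = 1.1007
  grad(y) = -4.1945, v = y - alpha*grad = 1.3146
  prox(v) = soft_thresh(1.3146, 0.1102) = 1.2044
f(x_2) = 4*1.2044^2 - 13*1.2044 + 2.16*|1.2044| = -7.2534


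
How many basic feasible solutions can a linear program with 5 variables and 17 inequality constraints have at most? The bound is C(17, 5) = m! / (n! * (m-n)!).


Each vertex corresponds to some choice of n active constraints out of m, so the number of vertices is at most C(m, n) = m! / (n!(m-n)!).
m = 17, n = 5
Numerator: 17 * 16 * 15 * 14 * 13
Denominator: 5! = 120
C(17, 5) = 6188


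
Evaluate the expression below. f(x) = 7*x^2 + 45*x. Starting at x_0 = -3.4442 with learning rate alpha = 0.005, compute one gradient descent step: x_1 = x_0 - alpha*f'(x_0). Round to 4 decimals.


We compute the gradient at x_0 and apply the update.
f'(x) = 14*x + 45
f'(-3.4442) = 14*-3.4442 + 45 = -3.2188
x_1 = -3.4442 - 0.005*-3.2188 = -3.4281


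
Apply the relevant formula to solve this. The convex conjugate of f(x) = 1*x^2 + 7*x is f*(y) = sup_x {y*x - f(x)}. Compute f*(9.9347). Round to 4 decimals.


f*(y) = sup_x {y*x - a*x^2 - b*x} = sup_x {(y-b)*x - a*x^2}
FOC: (y - b) - 2a*x = 0 => x* = (y - b)/(2a)
x* = (9.9347 - 7)/(2*1) = 1.4674
f*(9.9347) = (y-b)^2/(4a) = (9.9347 - 7)^2/(4*1)
= 8.6125/4 = 2.1531


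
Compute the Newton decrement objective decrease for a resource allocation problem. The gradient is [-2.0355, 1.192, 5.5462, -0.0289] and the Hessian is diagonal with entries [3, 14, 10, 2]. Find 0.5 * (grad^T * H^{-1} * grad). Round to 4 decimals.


Step 1: H is diagonal, so H^(-1) * g = [-0.6785, 0.0851, 0.5546, -0.0145].
Step 2: g^T H^(-1) g = sum_i g_i^2 / H_ii
  = (-2.0355)^2/3 + (1.192)^2/14 + (5.5462)^2/10 + (-0.0289)^2/2
  = 1.3811 + 0.1015 + 3.076 + 0.0004 = 4.559
Step 3: Objective decrease = 0.5 * g^T H^(-1) g = 2.2795


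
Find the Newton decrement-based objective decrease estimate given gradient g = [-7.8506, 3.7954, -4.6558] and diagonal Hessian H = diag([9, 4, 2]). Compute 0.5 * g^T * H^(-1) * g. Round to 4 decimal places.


Step 1: H is diagonal, so H^(-1) * g = [-0.8723, 0.9489, -2.3279].
Step 2: g^T H^(-1) g = sum_i g_i^2 / H_ii
  = (-7.8506)^2/9 + (3.7954)^2/4 + (-4.6558)^2/2
  = 6.848 + 3.6013 + 10.8382 = 21.2875
Step 3: Objective decrease = 0.5 * g^T H^(-1) g = 10.6437


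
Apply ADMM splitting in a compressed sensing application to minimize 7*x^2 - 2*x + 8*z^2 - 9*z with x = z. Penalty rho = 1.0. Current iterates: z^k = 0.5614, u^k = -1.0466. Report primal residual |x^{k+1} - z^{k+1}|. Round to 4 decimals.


ADMM iteration with rho = 1.0, z^k = 0.5614, u^k = -1.0466
Step 1: x-update.
Minimize 7*x^2 - 2*x + (1.0/2)*(x - 0.5614 - 1.0466)^2
FOC: (2*7 + 1.0)*x = 2 + 1.0*(0.5614 + 1.0466)
x^{k+1} = 0.2405
Step 2: z-update.
Minimize 8*z^2 - 9*z + (1.0/2)*(0.2405 - z - 1.0466)^2
FOC: (2*8 + 1.0)*z = 9 + 1.0*(0.2405 - 1.0466)
z^{k+1} = 0.482
Step 3: u-update.
u^{k+1} = -1.0466 + 0.2405 - 0.482 = -1.2881
Step 4: Primal residual = |0.2405 - 0.482| = 0.2415


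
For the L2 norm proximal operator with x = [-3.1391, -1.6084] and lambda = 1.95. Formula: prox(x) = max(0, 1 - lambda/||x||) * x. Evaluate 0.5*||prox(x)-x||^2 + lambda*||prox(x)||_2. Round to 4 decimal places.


Step 1: Compute ||x||.
||x|| = 3.5272
Step 2: Compute scaling factor.
scale = max(0, 1 - 1.95/3.5272) = 0.4471
Step 3: prox(x) = [-1.4036, -0.7192]
||prox(x)|| = 1.5772
Step 4: Proximal objective.
0.5*||prox-x||^2 = 1.9013
lambda*||prox|| = 3.0755
Total = 4.9767


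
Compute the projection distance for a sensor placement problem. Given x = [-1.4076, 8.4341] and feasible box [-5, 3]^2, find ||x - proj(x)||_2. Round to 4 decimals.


Project each component onto [-5, 3].
clip(-1.4076) = -1.4076, clip(8.4341) = 3.0
Projection = [-1.4076, 3.0]
Squared diffs: [0.0, 29.5294]
Distance = sqrt(29.5294) = 5.4341


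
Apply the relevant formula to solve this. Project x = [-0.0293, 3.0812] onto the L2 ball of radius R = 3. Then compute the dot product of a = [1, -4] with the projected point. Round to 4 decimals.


Step 1: Compute ||x|| (intermediates to 6 decimals).
||x|| = sqrt((-0.0293)^2 + 3.0812^2) = 3.081339
Step 2: Project.
Since ||x|| > R, scale = R/||x|| = 3/3.081339 = 0.973603, proj(x) = scale * x
proj(x) = [-0.028527, 2.999866]
Step 3: Dot product.
a^T * proj(x) = 1*(-0.028527) - 4*2.999866 = -12.028


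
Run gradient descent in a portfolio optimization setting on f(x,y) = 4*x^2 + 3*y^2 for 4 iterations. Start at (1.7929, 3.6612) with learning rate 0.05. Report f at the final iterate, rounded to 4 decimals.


Gradient descent on f(x,y) = 4*x^2 + 3*y^2.
Starting point: (1.7929, 3.6612), alpha = 0.05
Step 1: grad_x = 2*4*1.7929 = 14.3432, grad_y = 2*3*3.6612 = 21.9672
  x_1 = 1.7929 - 0.05*14.3432 = 1.0757
  y_1 = 3.6612 - 0.05*21.9672 = 2.5628
Step 2: grad_x = 2*4*1.0757 = 8.6059, grad_y = 2*3*2.5628 = 15.377
  x_2 = 1.0757 - 0.05*8.6059 = 0.6454
  y_2 = 2.5628 - 0.05*15.377 = 1.794
Step 3: grad_x = 2*4*0.6454 = 5.1636, grad_y = 2*3*1.794 = 10.7639
  x_3 = 0.6454 - 0.05*5.1636 = 0.3873
  y_3 = 1.794 - 0.05*10.7639 = 1.2558
Step 4: grad_x = 2*4*0.3873 = 3.0981, grad_y = 2*3*1.2558 = 7.5347
  x_4 = 0.3873 - 0.05*3.0981 = 0.2324
  y_4 = 1.2558 - 0.05*7.5347 = 0.8791
f(0.2324, 0.8791) = 4*0.2324^2 + 3*0.8791^2 = 2.5342


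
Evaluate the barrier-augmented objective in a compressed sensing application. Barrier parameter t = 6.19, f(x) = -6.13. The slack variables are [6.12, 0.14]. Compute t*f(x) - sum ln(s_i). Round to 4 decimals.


Step 1: Compute log-barrier.
ln values: [1.8116, -1.9661]
phi = -(1.8116 - 1.9661) = 0.1546
Step 2: Compute augmented objective.
t*f(x) = 6.19*-6.13 = -37.9447
Total = -37.9447 + 0.1546 = -37.7901


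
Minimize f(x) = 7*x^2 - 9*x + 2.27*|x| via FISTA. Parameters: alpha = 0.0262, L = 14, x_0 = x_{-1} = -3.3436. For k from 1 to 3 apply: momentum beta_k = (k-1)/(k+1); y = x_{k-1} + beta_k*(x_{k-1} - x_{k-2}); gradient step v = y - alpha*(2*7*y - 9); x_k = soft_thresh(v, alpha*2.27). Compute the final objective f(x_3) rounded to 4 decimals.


FISTA on f(x) = 7*x^2 - 9*x + 2.27*|x|
L = 14, alpha = 0.0262
Iteration 1: beta = 0.0, y = -3.3436 + 0.0*(-3.3436 + 3.3436) = -3.3436
  grad(y) = -55.8104, v = y - alpha*grad = -1.8814
  prox(v) = soft_thresh(-1.8814, 0.0595) = -1.8219
Iteration 2: beta = 0.3333, y = -1.8219 + 0.3333*(-1.8219 + 3.3436) = -1.3147
  grad(y) = -27.4052, v = y - alpha*grad = -0.5966
  prox(v) = soft_thresh(-0.5966, 0.0595) = -0.5372
Iteration 3: beta = 0.5, y = -0.5372 + 0.5*(-0.5372 + 1.8219) = 0.1052
  grad(y) = -7.5273, v = y - alpha*grad = 0.3024
  prox(v) = soft_thresh(0.3024, 0.0595) = 0.2429
f(x_3) = 7*0.2429^2 - 9*0.2429 + 2.27*|0.2429| = -1.2218


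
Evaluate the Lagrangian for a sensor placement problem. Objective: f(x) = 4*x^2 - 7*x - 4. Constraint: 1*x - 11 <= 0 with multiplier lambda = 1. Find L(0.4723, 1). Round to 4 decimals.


Step 1: Evaluate f(x).
f(0.4723) = 4*0.4723^2 - 7*0.4723 - 4 = -6.4138
Step 2: Evaluate g(x).
g(0.4723) = 1*0.4723 - 11 = -10.5277
Step 3: Compute Lagrangian.
L = -6.4138 + 1*-10.5277 = -16.9415


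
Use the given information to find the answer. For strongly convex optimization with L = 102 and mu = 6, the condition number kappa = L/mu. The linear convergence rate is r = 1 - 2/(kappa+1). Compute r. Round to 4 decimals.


Step 1: Compute the condition number.
kappa = L/mu = 102/6 = 17.0
Step 2: Compute the convergence rate.
r = 1 - 2/(kappa + 1) = 1 - 2*mu/(L + mu) = (L - mu)/(L + mu) = 96/108 = 0.8889


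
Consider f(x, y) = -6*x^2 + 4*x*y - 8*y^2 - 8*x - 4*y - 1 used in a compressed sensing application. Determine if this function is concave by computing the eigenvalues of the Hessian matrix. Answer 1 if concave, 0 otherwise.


The Hessian of f(x,y) = -6*x^2 + 4*x*y - 8*y^2 - 8*x - 4*y - 1 is:
H = [[-12, 4], [4, -16]]
Trace = -12 - 16 = -28
Determinant = -12*-16 - (4)^2 = 176
Discriminant = (-28)^2 - 4*176 = 80.0
Eigenvalues: lambda_1 = -18.4721, lambda_2 = -9.5279
The function is concave.

1


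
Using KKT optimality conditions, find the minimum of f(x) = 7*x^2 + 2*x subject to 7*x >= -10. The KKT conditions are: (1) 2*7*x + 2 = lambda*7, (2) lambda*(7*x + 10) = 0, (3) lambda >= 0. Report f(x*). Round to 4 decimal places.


Step 1: Try lambda = 0 (constraint inactive).
Stationarity: 2*7*x + 2 = 0
x* = -2/(2*7) = -1/7 = -0.1429 (rounded; the exact value -1/7 is used below)
Check constraint: 7*-0.1429 = -1.0003 >= -10 -- satisfied.
Step 2: Compute optimal value.
f(x*) = 7*(-1/7)^2 + 2*(-1/7) = -0.1429


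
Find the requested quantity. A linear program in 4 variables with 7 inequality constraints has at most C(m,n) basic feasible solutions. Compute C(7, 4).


Each vertex corresponds to some choice of n active constraints out of m, so the number of vertices is at most C(m, n) = m! / (n!(m-n)!).
m = 7, n = 4
Numerator: 7 * 6 * 5 * 4
Denominator: 4! = 24
C(7, 4) = 35


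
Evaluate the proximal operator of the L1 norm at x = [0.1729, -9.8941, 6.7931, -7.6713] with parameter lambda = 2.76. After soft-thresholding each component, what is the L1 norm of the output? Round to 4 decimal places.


Soft-thresholding with lambda = 2.76:
prox(0.1729) = sign(0.1729)*max(|0.1729| - 2.76, 0) = 0.0
prox(-9.8941) = sign(-9.8941)*max(|-9.8941| - 2.76, 0) = -7.1341
prox(6.7931) = sign(6.7931)*max(|6.7931| - 2.76, 0) = 4.0331
prox(-7.6713) = sign(-7.6713)*max(|-7.6713| - 2.76, 0) = -4.9113
prox(x) = [0.0, -7.1341, 4.0331, -4.9113]
||prox(x)||_1 = 0.0 + 7.1341 + 4.0331 + 4.9113 = 16.0785


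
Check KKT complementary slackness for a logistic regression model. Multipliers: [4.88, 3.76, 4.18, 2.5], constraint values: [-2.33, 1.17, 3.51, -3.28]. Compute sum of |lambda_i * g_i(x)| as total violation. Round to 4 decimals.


KKT complementary slackness check:
lambda_1 * g_1 = 4.88 * -2.33 = -11.3704
lambda_2 * g_2 = 3.76 * 1.17 = 4.3992
lambda_3 * g_3 = 4.18 * 3.51 = 14.6718
lambda_4 * g_4 = 2.5 * -3.28 = -8.2
Total violation = 11.3704 + 4.3992 + 14.6718 + 8.2 = 38.6414


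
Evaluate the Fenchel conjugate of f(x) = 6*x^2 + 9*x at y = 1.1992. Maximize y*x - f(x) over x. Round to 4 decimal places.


f*(y) = sup_x {y*x - a*x^2 - b*x} = sup_x {(y-b)*x - a*x^2}
FOC: (y - b) - 2a*x = 0 => x* = (y - b)/(2a)
x* = (1.1992 - 9)/(2*6) = -0.6501
f*(1.1992) = (y-b)^2/(4a) = (1.1992 - 9)^2/(4*6)
= 60.8525/24 = 2.5355


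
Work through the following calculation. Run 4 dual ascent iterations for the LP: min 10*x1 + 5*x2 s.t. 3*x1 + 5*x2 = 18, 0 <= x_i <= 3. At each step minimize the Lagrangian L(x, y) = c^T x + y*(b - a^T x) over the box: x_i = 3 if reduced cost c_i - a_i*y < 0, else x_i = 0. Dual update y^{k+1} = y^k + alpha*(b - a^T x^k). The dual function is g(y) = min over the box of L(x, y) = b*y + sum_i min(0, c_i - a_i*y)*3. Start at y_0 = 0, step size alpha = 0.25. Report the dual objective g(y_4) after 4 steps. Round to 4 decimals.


Dual ascent for LP: min 10*x1 + 5*x2, 3*x1 + 5*x2 = 18, 0 <= x_i <= 3
Step 1: y^k = 0.0, reduced costs: (10.0, 5.0)
  x^k = (0.0, 0.0), subgradient = b - a^T x = 18.0
  y^{k+1} = 0.0 + 0.25*18.0 = 4.5
Step 2: y^k = 4.5, reduced costs: (-3.5, -17.5)
  x^k = (3.0, 3.0), subgradient = b - a^T x = -6.0
  y^{k+1} = 4.5 + 0.25*-6.0 = 3.0
Step 3: y^k = 3.0, reduced costs: (1.0, -10.0)
  x^k = (0.0, 3.0), subgradient = b - a^T x = 3.0
  y^{k+1} = 3.0 + 0.25*3.0 = 3.75
Step 4: y^k = 3.75, reduced costs: (-1.25, -13.75)
  x^k = (3.0, 3.0), subgradient = b - a^T x = -6.0
  y^{k+1} = 3.75 + 0.25*-6.0 = 2.25
Dual objective at y_4 = 2.25: reduced costs (3.25, -6.25), box minimizer x = (0.0, 3.0)
g(y_4) = b*y + (c1 - a1*y)*x1 + (c2 - a2*y)*x2 = 18*2.25 + 3.25*0.0 + (-6.25)*3.0 = 40.5 + 0.0 - 18.75 = 21.75


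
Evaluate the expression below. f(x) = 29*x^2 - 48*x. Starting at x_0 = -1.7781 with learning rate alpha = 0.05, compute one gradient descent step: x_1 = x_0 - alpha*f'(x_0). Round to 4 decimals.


We compute the gradient at x_0 and apply the update.
f'(x) = 58*x - 48
f'(-1.7781) = 58*-1.7781 - 48 = -151.1298
x_1 = -1.7781 - 0.05*-151.1298 = 5.7784


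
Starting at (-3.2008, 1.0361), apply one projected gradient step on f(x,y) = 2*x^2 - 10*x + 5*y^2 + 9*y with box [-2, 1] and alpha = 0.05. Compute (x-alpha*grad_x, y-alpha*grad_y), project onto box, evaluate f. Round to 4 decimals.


Step 1: Compute gradient at (-3.2008, 1.0361).
grad_x = 2*2*-3.2008 - 10 = -22.8032
grad_y = 2*5*1.0361 + 9 = 19.361
Step 2: Gradient step.
x_raw = -3.2008 - 0.05*-22.8032 = -2.0606
y_raw = 1.0361 - 0.05*19.361 = 0.0681
Step 3: Project onto [-2, 1].
x_proj = clip(-2.0606) = -2.0
y_proj = clip(0.0681) = 0.0681
Step 4: Evaluate f.
f(-2.0, 0.0681) = 28.6356


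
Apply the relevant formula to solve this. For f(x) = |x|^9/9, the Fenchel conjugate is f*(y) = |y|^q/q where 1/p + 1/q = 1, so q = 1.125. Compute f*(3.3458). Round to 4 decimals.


The conjugate exponent q satisfies 1/p + 1/q = 1.
p = 9, so q = 9/(9 - 1) = 1.125
|y|^q = 3.3458^1.125 = 3.891
f*(3.3458) = 3.891 / 1.125 = 3.4587


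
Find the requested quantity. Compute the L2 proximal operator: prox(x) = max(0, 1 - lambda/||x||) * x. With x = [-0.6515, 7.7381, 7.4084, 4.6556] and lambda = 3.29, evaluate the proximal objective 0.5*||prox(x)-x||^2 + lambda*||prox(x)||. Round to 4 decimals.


Step 1: Compute ||x||.
||x|| = 11.6988
Step 2: Compute scaling factor.
scale = max(0, 1 - 3.29/11.6988) = 0.7188
Step 3: prox(x) = [-0.4683, 5.5619, 5.325, 3.3463]
||prox(x)|| = 8.4088
Step 4: Proximal objective.
0.5*||prox-x||^2 = 5.4121
lambda*||prox|| = 27.665
Total = 33.077


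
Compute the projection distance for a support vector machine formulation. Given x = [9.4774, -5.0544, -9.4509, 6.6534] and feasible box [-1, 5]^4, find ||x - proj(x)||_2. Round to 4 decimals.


Project each component onto [-1, 5].
clip(9.4774) = 5.0, clip(-5.0544) = -1.0, clip(-9.4509) = -1.0, clip(6.6534) = 5.0
Projection = [5.0, -1.0, -1.0, 5.0]
Squared diffs: [20.0471, 16.4382, 71.4177, 2.7337]
Distance = sqrt(110.6367) = 10.5184


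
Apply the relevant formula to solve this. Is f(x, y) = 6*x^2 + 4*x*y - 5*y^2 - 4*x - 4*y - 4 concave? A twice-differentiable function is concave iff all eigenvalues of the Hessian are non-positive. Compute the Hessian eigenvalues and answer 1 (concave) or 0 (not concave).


The Hessian of f(x,y) = 6*x^2 + 4*x*y - 5*y^2 - 4*x - 4*y - 4 is:
H = [[12, 4], [4, -10]]
Trace = 12 - 10 = 2
Determinant = 12*-10 - (4)^2 = -136
Discriminant = (2)^2 - 4*-136 = 548.0
Eigenvalues: lambda_1 = -10.7047, lambda_2 = 12.7047
The function is not concave.

0


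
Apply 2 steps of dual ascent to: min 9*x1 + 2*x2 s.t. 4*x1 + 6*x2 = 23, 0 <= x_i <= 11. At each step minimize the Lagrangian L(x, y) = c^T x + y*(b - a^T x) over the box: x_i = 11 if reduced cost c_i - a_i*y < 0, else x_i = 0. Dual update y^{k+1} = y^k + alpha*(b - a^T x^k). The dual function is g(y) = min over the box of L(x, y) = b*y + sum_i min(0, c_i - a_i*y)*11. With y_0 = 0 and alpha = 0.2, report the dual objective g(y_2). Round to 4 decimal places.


Dual ascent for LP: min 9*x1 + 2*x2, 4*x1 + 6*x2 = 23, 0 <= x_i <= 11
Step 1: y^k = 0.0, reduced costs: (9.0, 2.0)
  x^k = (0.0, 0.0), subgradient = b - a^T x = 23.0
  y^{k+1} = 0.0 + 0.2*23.0 = 4.6
Step 2: y^k = 4.6, reduced costs: (-9.4, -25.6)
  x^k = (11.0, 11.0), subgradient = b - a^T x = -87.0
  y^{k+1} = 4.6 + 0.2*-87.0 = -12.8
Dual objective at y_2 = -12.8: reduced costs (60.2, 78.8), box minimizer x = (0.0, 0.0)
g(y_2) = b*y + (c1 - a1*y)*x1 + (c2 - a2*y)*x2 = 23*(-12.8) + 60.2*0.0 + 78.8*0.0 = -294.4 + 0.0 + 0.0 = -294.4


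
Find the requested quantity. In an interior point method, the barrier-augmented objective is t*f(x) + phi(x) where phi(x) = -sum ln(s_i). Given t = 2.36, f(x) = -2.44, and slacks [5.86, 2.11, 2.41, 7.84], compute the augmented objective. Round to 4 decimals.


Step 1: Compute log-barrier.
ln values: [1.7681, 0.7467, 0.8796, 2.0592]
phi = -(1.7681 + 0.7467 + 0.8796 + 2.0592) = -5.4537
Step 2: Compute augmented objective.
t*f(x) = 2.36*-2.44 = -5.7584
Total = -5.7584 - 5.4537 = -11.2121


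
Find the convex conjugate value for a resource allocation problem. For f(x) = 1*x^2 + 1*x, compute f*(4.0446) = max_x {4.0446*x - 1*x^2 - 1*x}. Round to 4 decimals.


f*(y) = sup_x {y*x - a*x^2 - b*x} = sup_x {(y-b)*x - a*x^2}
FOC: (y - b) - 2a*x = 0 => x* = (y - b)/(2a)
x* = (4.0446 - 1)/(2*1) = 1.5223
f*(4.0446) = (y-b)^2/(4a) = (4.0446 - 1)^2/(4*1)
= 9.2696/4 = 2.3174


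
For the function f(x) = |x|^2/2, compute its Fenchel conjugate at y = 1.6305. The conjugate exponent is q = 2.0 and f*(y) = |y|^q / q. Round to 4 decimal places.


The conjugate exponent q satisfies 1/p + 1/q = 1.
p = 2, so q = 2/(2 - 1) = 2.0
|y|^q = 1.6305^2.0 = 2.6585
f*(1.6305) = 2.6585 / 2.0 = 1.3293


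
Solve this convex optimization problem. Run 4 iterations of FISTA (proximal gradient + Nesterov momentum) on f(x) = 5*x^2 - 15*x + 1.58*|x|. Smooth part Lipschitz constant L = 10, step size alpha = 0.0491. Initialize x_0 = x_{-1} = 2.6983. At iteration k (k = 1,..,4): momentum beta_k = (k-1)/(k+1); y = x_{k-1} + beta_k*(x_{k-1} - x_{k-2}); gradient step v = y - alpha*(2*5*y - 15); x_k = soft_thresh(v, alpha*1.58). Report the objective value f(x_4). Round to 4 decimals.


FISTA on f(x) = 5*x^2 - 15*x + 1.58*|x|
L = 10, alpha = 0.0491
Iteration 1: beta = 0.0, y = 2.6983 + 0.0*(2.6983 - 2.6983) = 2.6983
  grad(y) = 11.983, v = y - alpha*grad = 2.1099
  prox(v) = soft_thresh(2.1099, 0.0776) = 2.0324
Iteration 2: beta = 0.3333, y = 2.0324 + 0.3333*(2.0324 - 2.6983) = 1.8104
  grad(y) = 3.1038, v = y - alpha*grad = 1.658
  prox(v) = soft_thresh(1.658, 0.0776) = 1.5804
Iteration 3: beta = 0.5, y = 1.5804 + 0.5*(1.5804 - 2.0324) = 1.3544
  grad(y) = -1.4557, v = y - alpha*grad = 1.4259
  prox(v) = soft_thresh(1.4259, 0.0776) = 1.3483
Iteration 4: beta = 0.6, y = 1.3483 + 0.6*(1.3483 - 1.5804) = 1.2091
  grad(y) = -2.9092, v = y - alpha*grad = 1.3519
  prox(v) = soft_thresh(1.3519, 0.0776) = 1.2743
f(x_4) = 5*1.2743^2 - 15*1.2743 + 1.58*|1.2743| = -8.9819


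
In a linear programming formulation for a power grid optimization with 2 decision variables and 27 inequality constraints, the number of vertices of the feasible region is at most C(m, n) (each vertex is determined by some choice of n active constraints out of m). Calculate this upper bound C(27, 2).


Each vertex corresponds to some choice of n active constraints out of m, so the number of vertices is at most C(m, n) = m! / (n!(m-n)!).
m = 27, n = 2
Numerator: 27 * 26
Denominator: 2! = 2
C(27, 2) = 351


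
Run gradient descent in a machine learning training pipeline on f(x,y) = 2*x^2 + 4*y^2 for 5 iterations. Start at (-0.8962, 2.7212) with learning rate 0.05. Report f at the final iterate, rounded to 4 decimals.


Gradient descent on f(x,y) = 2*x^2 + 4*y^2.
Starting point: (-0.8962, 2.7212), alpha = 0.05
Step 1: grad_x = 2*2*-0.8962 = -3.5848, grad_y = 2*4*2.7212 = 21.7696
  x_1 = -0.8962 - 0.05*-3.5848 = -0.717
  y_1 = 2.7212 - 0.05*21.7696 = 1.6327
Step 2: grad_x = 2*2*-0.717 = -2.8678, grad_y = 2*4*1.6327 = 13.0618
  x_2 = -0.717 - 0.05*-2.8678 = -0.5736
  y_2 = 1.6327 - 0.05*13.0618 = 0.9796
Step 3: grad_x = 2*2*-0.5736 = -2.2943, grad_y = 2*4*0.9796 = 7.8371
  x_3 = -0.5736 - 0.05*-2.2943 = -0.4589
  y_3 = 0.9796 - 0.05*7.8371 = 0.5878
Step 4: grad_x = 2*2*-0.4589 = -1.8354, grad_y = 2*4*0.5878 = 4.7022
  x_4 = -0.4589 - 0.05*-1.8354 = -0.3671
  y_4 = 0.5878 - 0.05*4.7022 = 0.3527
Step 5: grad_x = 2*2*-0.3671 = -1.4683, grad_y = 2*4*0.3527 = 2.8213
  x_5 = -0.3671 - 0.05*-1.4683 = -0.2937
  y_5 = 0.3527 - 0.05*2.8213 = 0.2116
f(-0.2937, 0.2116) = 2*(-0.2937)^2 + 4*0.2116^2 = 0.3516


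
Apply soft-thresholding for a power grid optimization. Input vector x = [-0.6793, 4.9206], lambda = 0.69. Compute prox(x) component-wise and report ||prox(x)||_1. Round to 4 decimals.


Soft-thresholding with lambda = 0.69:
prox(-0.6793) = sign(-0.6793)*max(|-0.6793| - 0.69, 0) = 0.0
prox(4.9206) = sign(4.9206)*max(|4.9206| - 0.69, 0) = 4.2306
prox(x) = [0.0, 4.2306]
||prox(x)||_1 = 0.0 + 4.2306 = 4.2306


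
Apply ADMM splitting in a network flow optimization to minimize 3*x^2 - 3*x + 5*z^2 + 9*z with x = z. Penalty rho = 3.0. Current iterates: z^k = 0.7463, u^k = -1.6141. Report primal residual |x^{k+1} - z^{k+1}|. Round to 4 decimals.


ADMM iteration with rho = 3.0, z^k = 0.7463, u^k = -1.6141
Step 1: x-update.
Minimize 3*x^2 - 3*x + (3.0/2)*(x - 0.7463 - 1.6141)^2
FOC: (2*3 + 3.0)*x = 3 + 3.0*(0.7463 + 1.6141)
x^{k+1} = 1.1201
Step 2: z-update.
Minimize 5*z^2 + 9*z + (3.0/2)*(1.1201 - z - 1.6141)^2
FOC: (2*5 + 3.0)*z = -9 + 3.0*(1.1201 - 1.6141)
z^{k+1} = -0.8063
Step 3: u-update.
u^{k+1} = -1.6141 + 1.1201 + 0.8063 = 0.3123
Step 4: Primal residual = |1.1201 + 0.8063| = 1.9264


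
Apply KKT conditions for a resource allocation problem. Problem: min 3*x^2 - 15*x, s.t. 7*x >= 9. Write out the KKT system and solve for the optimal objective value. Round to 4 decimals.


Step 1: Try lambda = 0 (constraint inactive).
Stationarity: 2*3*x - 15 = 0
x* = 15/(2*3) = 2.5
Check constraint: 7*2.5 = 17.5 >= 9 -- satisfied.
Step 2: Compute optimal value.
f(x*) = 3*2.5^2 - 15*2.5 = -18.75


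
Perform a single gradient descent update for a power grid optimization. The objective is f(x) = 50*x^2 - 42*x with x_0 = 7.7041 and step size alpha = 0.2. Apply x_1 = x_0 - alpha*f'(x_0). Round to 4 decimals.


We compute the gradient at x_0 and apply the update.
f'(x) = 100*x - 42
f'(7.7041) = 100*7.7041 - 42 = 728.41
x_1 = 7.7041 - 0.2*728.41 = -137.9779
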